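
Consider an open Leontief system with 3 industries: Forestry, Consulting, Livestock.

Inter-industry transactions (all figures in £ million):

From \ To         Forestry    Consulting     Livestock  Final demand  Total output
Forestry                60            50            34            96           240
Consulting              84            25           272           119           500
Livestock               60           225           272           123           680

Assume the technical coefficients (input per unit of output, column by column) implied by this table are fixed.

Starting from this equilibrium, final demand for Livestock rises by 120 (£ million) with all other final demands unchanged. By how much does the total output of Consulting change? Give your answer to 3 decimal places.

Δx_2 = 157.601

Technical coefficients a_ij = z_ij / X_j:
  a_11 = 60/240 = 0.25, a_21 = 84/240 = 0.35, a_31 = 60/240 = 0.25
  a_12 = 50/500 = 0.10, a_22 = 25/500 = 0.05, a_32 = 225/500 = 0.45
  a_13 = 34/680 = 0.05, a_23 = 272/680 = 0.40, a_33 = 272/680 = 0.40
I − A =
  [   0.75    -0.10    -0.05]
  [  -0.35     0.95    -0.40]
  [  -0.25    -0.45     0.60]
Cofactors of I−A, C_ij = (−1)^(i+j)·(minor ij) (rows/columns in the sector order above):
  C_11 = (0.95)(0.60) − (-0.40)(-0.45) = 0.3900
  C_12 = −[(-0.35)(0.60) − (-0.40)(-0.25)] = 0.3100
  C_13 = (-0.35)(-0.45) − (0.95)(-0.25) = 0.3950
  C_21 = −[(-0.10)(0.60) − (-0.05)(-0.45)] = 0.0825
  C_22 = (0.75)(0.60) − (-0.05)(-0.25) = 0.4375
  C_23 = −[(0.75)(-0.45) − (-0.10)(-0.25)] = 0.3625
  C_31 = (-0.10)(-0.40) − (-0.05)(0.95) = 0.0875
  C_32 = −[(0.75)(-0.40) − (-0.05)(-0.35)] = 0.3175
  C_33 = (0.75)(0.95) − (-0.10)(-0.35) = 0.6775
det(I−A) = Σ_j (I−A)_1j·C_1j = (0.75)(0.3900) + (-0.10)(0.3100) + (-0.05)(0.3950) = 0.24175
adj(I−A) = Cᵀ =
  [ 0.3900   0.0825   0.0875]
  [ 0.3100   0.4375   0.3175]
  [ 0.3950   0.3625   0.6775]
(I − A)⁻¹ = adj(I−A) / det(I−A) ≈
  [   1.6132     0.3413     0.3619]
  [   1.2823     1.8097     1.3133]
  [   1.6339     1.4995     2.8025]
Δx = (I − A)⁻¹ Δd with Δd having +120 in the Livestock component and 0 elsewhere.
So Δx_2 = L_23 · (+120), where L_23 = adj(I−A)_23 / det(I−A) = 0.3175 / 0.24175.
Δx_2 = 0.3175 × (+120) / 0.24175 = 38.10 / 0.24175 ≈ 157.601.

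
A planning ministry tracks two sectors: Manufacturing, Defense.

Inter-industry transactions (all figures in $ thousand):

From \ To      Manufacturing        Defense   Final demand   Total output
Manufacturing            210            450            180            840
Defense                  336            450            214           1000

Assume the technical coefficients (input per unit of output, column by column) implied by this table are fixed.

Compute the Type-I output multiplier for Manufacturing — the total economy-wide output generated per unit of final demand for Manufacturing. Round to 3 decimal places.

m_1 = 4.086

Technical coefficients a_ij = z_ij / X_j:
  a_11 = 210/840 = 0.25, a_21 = 336/840 = 0.40
  a_12 = 450/1000 = 0.45, a_22 = 450/1000 = 0.45
I − A =
  [   0.75    -0.45]
  [  -0.40     0.55]
det(I−A) = (0.75)(0.55) − (-0.45)(-0.40) = 0.2325
adj(I−A) = [[0.55, 0.45], [0.40, 0.75]]
(I − A)⁻¹ = adj(I−A) / det(I−A) ≈
  [   2.3656     1.9355]
  [   1.7204     3.2258]
The output multiplier for sector j is the column-j sum of the Leontief inverse (I − A)⁻¹ = adj(I−A) / det(I−A).
Column 1 of adj(I−A): (0.55, 0.40); det(I−A) = 0.2325.
m_1 = (0.55 + 0.40) / 0.2325 = 0.95 / 0.2325 ≈ 4.086.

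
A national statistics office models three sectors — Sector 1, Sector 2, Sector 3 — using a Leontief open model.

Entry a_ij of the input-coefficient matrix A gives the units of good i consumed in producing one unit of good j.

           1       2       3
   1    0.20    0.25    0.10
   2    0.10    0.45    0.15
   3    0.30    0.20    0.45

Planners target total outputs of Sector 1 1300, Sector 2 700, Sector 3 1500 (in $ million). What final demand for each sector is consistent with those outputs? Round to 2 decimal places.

I − A =
  [   0.80    -0.25    -0.10]
  [  -0.10     0.55    -0.15]
  [  -0.30    -0.20     0.55]
d = (I − A) x:
  d_1 = (+0.80)·1300 + (-0.25)·700 + (-0.10)·1500 = 715.00
  d_2 = (-0.10)·1300 + (+0.55)·700 + (-0.15)·1500 = 30.00
  d_3 = (-0.30)·1300 + (-0.20)·700 + (+0.55)·1500 = 295.00

d_1 = 715.00, d_2 = 30.00, d_3 = 295.00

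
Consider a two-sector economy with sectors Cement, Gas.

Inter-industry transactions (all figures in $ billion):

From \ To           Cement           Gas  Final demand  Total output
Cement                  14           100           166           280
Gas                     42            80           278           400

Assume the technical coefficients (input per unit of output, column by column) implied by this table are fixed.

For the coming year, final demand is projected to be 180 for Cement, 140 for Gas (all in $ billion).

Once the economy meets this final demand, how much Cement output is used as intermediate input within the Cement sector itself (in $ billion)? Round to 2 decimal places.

z_CC = 12.39

Technical coefficients a_ij = z_ij / X_j:
  a_CC = 14/280 = 0.05, a_GC = 42/280 = 0.15
  a_CG = 100/400 = 0.25, a_GG = 80/400 = 0.20
I − A =
  [   0.95    -0.25]
  [  -0.15     0.80]
det(I−A) = (0.95)(0.80) − (-0.25)(-0.15) = 0.7225
adj(I−A) = [[0.80, 0.25], [0.15, 0.95]]
(I − A)⁻¹ = adj(I−A) / det(I−A) ≈
  [   1.1073     0.3460]
  [   0.2076     1.3149]
First solve x = (I − A)⁻¹ d = adj(I−A)·d / det(I−A); in particular x_C = (0.80·180 + 0.25·140) / 0.7225 = 179.00 / 0.7225 ≈ 247.7509.
Intermediate flow from C to C: z_CC = a_CC · x_C = 0.05 × 179.00 / 0.7225 = 8.95 / 0.7225 ≈ 12.39.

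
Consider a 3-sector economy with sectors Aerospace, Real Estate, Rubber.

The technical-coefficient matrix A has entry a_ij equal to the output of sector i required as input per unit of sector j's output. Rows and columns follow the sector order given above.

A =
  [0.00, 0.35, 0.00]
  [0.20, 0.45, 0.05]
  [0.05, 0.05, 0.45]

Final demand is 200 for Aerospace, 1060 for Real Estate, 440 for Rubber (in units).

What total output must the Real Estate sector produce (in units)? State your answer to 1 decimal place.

I − A =
  [   1.00    -0.35     0.00]
  [  -0.20     0.55    -0.05]
  [  -0.05    -0.05     0.55]
Cofactors of I−A, C_ij = (−1)^(i+j)·(minor ij) (rows/columns in the sector order above):
  C_11 = (0.55)(0.55) − (-0.05)(-0.05) = 0.3000
  C_12 = −[(-0.20)(0.55) − (-0.05)(-0.05)] = 0.1125
  C_13 = (-0.20)(-0.05) − (0.55)(-0.05) = 0.0375
  C_21 = −[(-0.35)(0.55) − (0.00)(-0.05)] = 0.1925
  C_22 = (1.00)(0.55) − (0.00)(-0.05) = 0.5500
  C_23 = −[(1.00)(-0.05) − (-0.35)(-0.05)] = 0.0675
  C_31 = (-0.35)(-0.05) − (0.00)(0.55) = 0.0175
  C_32 = −[(1.00)(-0.05) − (0.00)(-0.20)] = 0.0500
  C_33 = (1.00)(0.55) − (-0.35)(-0.20) = 0.4800
det(I−A) = Σ_j (I−A)_1j·C_1j = (1.00)(0.3000) + (-0.35)(0.1125) + (0.00)(0.0375) = 0.260625
adj(I−A) = Cᵀ =
  [ 0.3000   0.1925   0.0175]
  [ 0.1125   0.5500   0.0500]
  [ 0.0375   0.0675   0.4800]
(I − A)⁻¹ = adj(I−A) / det(I−A) ≈
  [   1.1511     0.7386     0.0671]
  [   0.4317     2.1103     0.1918]
  [   0.1439     0.2590     1.8417]
x = (I − A)⁻¹ d = adj(I−A)·d / det(I−A), with det(I−A) = 0.260625:
  x_1 = (0.3000·200 + 0.1925·1060 + 0.0175·440) / 0.260625 = 271.75 / 0.260625 ≈ 1042.7
  x_2 = (0.1125·200 + 0.5500·1060 + 0.0500·440) / 0.260625 = 627.50 / 0.260625 ≈ 2407.7
  x_3 = (0.0375·200 + 0.0675·1060 + 0.4800·440) / 0.260625 = 290.25 / 0.260625 ≈ 1113.7

x_2 = 2407.7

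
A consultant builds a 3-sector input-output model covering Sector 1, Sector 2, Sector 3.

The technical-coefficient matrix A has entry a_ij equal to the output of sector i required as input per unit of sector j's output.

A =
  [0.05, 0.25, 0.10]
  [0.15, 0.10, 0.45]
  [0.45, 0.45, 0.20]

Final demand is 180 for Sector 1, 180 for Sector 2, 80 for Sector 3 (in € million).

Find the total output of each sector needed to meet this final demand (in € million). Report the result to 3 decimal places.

I − A =
  [   0.95    -0.25    -0.10]
  [  -0.15     0.90    -0.45]
  [  -0.45    -0.45     0.80]
Cofactors of I−A, C_ij = (−1)^(i+j)·(minor ij) (rows/columns in the sector order above):
  C_11 = (0.90)(0.80) − (-0.45)(-0.45) = 0.5175
  C_12 = −[(-0.15)(0.80) − (-0.45)(-0.45)] = 0.3225
  C_13 = (-0.15)(-0.45) − (0.90)(-0.45) = 0.4725
  C_21 = −[(-0.25)(0.80) − (-0.10)(-0.45)] = 0.2450
  C_22 = (0.95)(0.80) − (-0.10)(-0.45) = 0.7150
  C_23 = −[(0.95)(-0.45) − (-0.25)(-0.45)] = 0.5400
  C_31 = (-0.25)(-0.45) − (-0.10)(0.90) = 0.2025
  C_32 = −[(0.95)(-0.45) − (-0.10)(-0.15)] = 0.4425
  C_33 = (0.95)(0.90) − (-0.25)(-0.15) = 0.8175
det(I−A) = Σ_j (I−A)_1j·C_1j = (0.95)(0.5175) + (-0.25)(0.3225) + (-0.10)(0.4725) = 0.36375
adj(I−A) = Cᵀ =
  [ 0.5175   0.2450   0.2025]
  [ 0.3225   0.7150   0.4425]
  [ 0.4725   0.5400   0.8175]
(I − A)⁻¹ = adj(I−A) / det(I−A) ≈
  [   1.4227     0.6735     0.5567]
  [   0.8866     1.9656     1.2165]
  [   1.2990     1.4845     2.2474]
x = (I − A)⁻¹ d = adj(I−A)·d / det(I−A), with det(I−A) = 0.36375:
  x_1 = (0.5175·180 + 0.2450·180 + 0.2025·80) / 0.36375 = 153.45 / 0.36375 ≈ 421.856
  x_2 = (0.3225·180 + 0.7150·180 + 0.4425·80) / 0.36375 = 222.15 / 0.36375 ≈ 610.722
  x_3 = (0.4725·180 + 0.5400·180 + 0.8175·80) / 0.36375 = 247.65 / 0.36375 ≈ 680.825

x_1 = 421.856, x_2 = 610.722, x_3 = 680.825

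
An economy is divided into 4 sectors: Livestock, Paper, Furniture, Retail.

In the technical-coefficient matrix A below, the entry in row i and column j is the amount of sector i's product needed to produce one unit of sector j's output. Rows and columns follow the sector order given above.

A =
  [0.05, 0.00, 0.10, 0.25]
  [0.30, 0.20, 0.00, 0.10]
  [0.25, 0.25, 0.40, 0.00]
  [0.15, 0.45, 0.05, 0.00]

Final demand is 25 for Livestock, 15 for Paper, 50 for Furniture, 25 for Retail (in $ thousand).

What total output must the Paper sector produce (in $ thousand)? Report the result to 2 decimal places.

I − A =
  [   0.95     0.00    -0.10    -0.25]
  [  -0.30     0.80     0.00    -0.10]
  [  -0.25    -0.25     0.60     0.00]
  [  -0.15    -0.45    -0.05     1.00]
Compute the cofactors C_ij = (−1)^(i+j)·(3×3 minor ij) of I−A; the adjugate is their transpose:
adj(I−A) = Cᵀ =
  [ 0.451750   0.095625   0.085500   0.122500]
  [ 0.190250   0.519375   0.040000   0.099500]
  [ 0.267500   0.256250   0.653500   0.092500]
  [ 0.166750   0.260875   0.063500   0.428500]
det(I−A) = Σ_j (I−A)_1j·C_1j = (0.95)(0.451750) + (0.00)(0.190250) + (-0.10)(0.267500) + (-0.25)(0.166750) = 0.360725
(I − A)⁻¹ = adj(I−A) / det(I−A) ≈
  [   1.2523     0.2651     0.2370     0.3396]
  [   0.5274     1.4398     0.1109     0.2758]
  [   0.7416     0.7104     1.8116     0.2564]
  [   0.4623     0.7232     0.1760     1.1879]
x = (I − A)⁻¹ d = adj(I−A)·d / det(I−A), with det(I−A) = 0.360725:
  x_L = (0.451750·25 + 0.095625·15 + 0.085500·50 + 0.122500·25) / 0.360725 = 20.065625 / 0.360725 ≈ 55.63
  x_P = (0.190250·25 + 0.519375·15 + 0.040000·50 + 0.099500·25) / 0.360725 = 17.034375 / 0.360725 ≈ 47.22
  x_F = (0.267500·25 + 0.256250·15 + 0.653500·50 + 0.092500·25) / 0.360725 = 45.51875 / 0.360725 ≈ 126.19
  x_R = (0.166750·25 + 0.260875·15 + 0.063500·50 + 0.428500·25) / 0.360725 = 21.969375 / 0.360725 ≈ 60.90

x_P = 47.22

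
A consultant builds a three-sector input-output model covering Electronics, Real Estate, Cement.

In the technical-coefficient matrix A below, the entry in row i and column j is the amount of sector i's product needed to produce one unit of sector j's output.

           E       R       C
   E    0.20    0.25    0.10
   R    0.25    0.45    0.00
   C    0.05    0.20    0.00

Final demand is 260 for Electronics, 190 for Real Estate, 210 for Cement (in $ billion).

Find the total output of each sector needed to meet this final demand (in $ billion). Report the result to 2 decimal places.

I − A =
  [   0.80    -0.25    -0.10]
  [  -0.25     0.55     0.00]
  [  -0.05    -0.20     1.00]
Cofactors of I−A, C_ij = (−1)^(i+j)·(minor ij) (rows/columns in the sector order above):
  C_11 = (0.55)(1.00) − (0.00)(-0.20) = 0.5500
  C_12 = −[(-0.25)(1.00) − (0.00)(-0.05)] = 0.2500
  C_13 = (-0.25)(-0.20) − (0.55)(-0.05) = 0.0775
  C_21 = −[(-0.25)(1.00) − (-0.10)(-0.20)] = 0.2700
  C_22 = (0.80)(1.00) − (-0.10)(-0.05) = 0.7950
  C_23 = −[(0.80)(-0.20) − (-0.25)(-0.05)] = 0.1725
  C_31 = (-0.25)(0.00) − (-0.10)(0.55) = 0.0550
  C_32 = −[(0.80)(0.00) − (-0.10)(-0.25)] = 0.0250
  C_33 = (0.80)(0.55) − (-0.25)(-0.25) = 0.3775
det(I−A) = Σ_j (I−A)_1j·C_1j = (0.80)(0.5500) + (-0.25)(0.2500) + (-0.10)(0.0775) = 0.36975
adj(I−A) = Cᵀ =
  [ 0.5500   0.2700   0.0550]
  [ 0.2500   0.7950   0.0250]
  [ 0.0775   0.1725   0.3775]
(I − A)⁻¹ = adj(I−A) / det(I−A) ≈
  [   1.4875     0.7302     0.1487]
  [   0.6761     2.1501     0.0676]
  [   0.2096     0.4665     1.0210]
x = (I − A)⁻¹ d = adj(I−A)·d / det(I−A), with det(I−A) = 0.36975:
  x_E = (0.5500·260 + 0.2700·190 + 0.0550·210) / 0.36975 = 205.85 / 0.36975 ≈ 556.73
  x_R = (0.2500·260 + 0.7950·190 + 0.0250·210) / 0.36975 = 221.30 / 0.36975 ≈ 598.51
  x_C = (0.0775·260 + 0.1725·190 + 0.3775·210) / 0.36975 = 132.20 / 0.36975 ≈ 357.54

x_E = 556.73, x_R = 598.51, x_C = 357.54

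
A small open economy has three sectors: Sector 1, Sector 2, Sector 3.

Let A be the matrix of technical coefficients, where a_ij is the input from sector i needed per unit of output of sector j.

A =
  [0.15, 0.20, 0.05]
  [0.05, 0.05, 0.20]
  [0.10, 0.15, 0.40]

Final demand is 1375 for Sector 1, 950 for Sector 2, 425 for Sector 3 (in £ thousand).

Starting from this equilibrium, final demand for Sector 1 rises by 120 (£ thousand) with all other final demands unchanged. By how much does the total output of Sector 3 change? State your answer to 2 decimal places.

I − A =
  [   0.85    -0.20    -0.05]
  [  -0.05     0.95    -0.20]
  [  -0.10    -0.15     0.60]
Cofactors of I−A, C_ij = (−1)^(i+j)·(minor ij) (rows/columns in the sector order above):
  C_11 = (0.95)(0.60) − (-0.20)(-0.15) = 0.5400
  C_12 = −[(-0.05)(0.60) − (-0.20)(-0.10)] = 0.0500
  C_13 = (-0.05)(-0.15) − (0.95)(-0.10) = 0.1025
  C_21 = −[(-0.20)(0.60) − (-0.05)(-0.15)] = 0.1275
  C_22 = (0.85)(0.60) − (-0.05)(-0.10) = 0.5050
  C_23 = −[(0.85)(-0.15) − (-0.20)(-0.10)] = 0.1475
  C_31 = (-0.20)(-0.20) − (-0.05)(0.95) = 0.0875
  C_32 = −[(0.85)(-0.20) − (-0.05)(-0.05)] = 0.1725
  C_33 = (0.85)(0.95) − (-0.20)(-0.05) = 0.7975
det(I−A) = Σ_j (I−A)_1j·C_1j = (0.85)(0.5400) + (-0.20)(0.0500) + (-0.05)(0.1025) = 0.443875
adj(I−A) = Cᵀ =
  [ 0.5400   0.1275   0.0875]
  [ 0.0500   0.5050   0.1725]
  [ 0.1025   0.1475   0.7975]
(I − A)⁻¹ = adj(I−A) / det(I−A) ≈
  [   1.2166     0.2872     0.1971]
  [   0.1126     1.1377     0.3886]
  [   0.2309     0.3323     1.7967]
Δx = (I − A)⁻¹ Δd with Δd having +120 in the Sector 1 component and 0 elsewhere.
So Δx_3 = L_31 · (+120), where L_31 = adj(I−A)_31 / det(I−A) = 0.1025 / 0.443875.
Δx_3 = 0.1025 × (+120) / 0.443875 = 12.30 / 0.443875 ≈ 27.71.

Δx_3 = 27.71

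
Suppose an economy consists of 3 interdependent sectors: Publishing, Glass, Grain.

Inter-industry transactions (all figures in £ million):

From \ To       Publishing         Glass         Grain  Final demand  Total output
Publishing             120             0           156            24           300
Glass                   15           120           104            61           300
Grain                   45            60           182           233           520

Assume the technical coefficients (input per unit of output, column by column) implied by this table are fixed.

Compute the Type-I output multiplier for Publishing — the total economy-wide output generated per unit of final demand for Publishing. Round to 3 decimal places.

m_1 = 2.847

Technical coefficients a_ij = z_ij / X_j:
  a_11 = 120/300 = 0.40, a_21 = 15/300 = 0.05, a_31 = 45/300 = 0.15
  a_12 = 0/300 = 0.00, a_22 = 120/300 = 0.40, a_32 = 60/300 = 0.20
  a_13 = 156/520 = 0.30, a_23 = 104/520 = 0.20, a_33 = 182/520 = 0.35
I − A =
  [   0.60     0.00    -0.30]
  [  -0.05     0.60    -0.20]
  [  -0.15    -0.20     0.65]
Cofactors of I−A, C_ij = (−1)^(i+j)·(minor ij) (rows/columns in the sector order above):
  C_11 = (0.60)(0.65) − (-0.20)(-0.20) = 0.3500
  C_12 = −[(-0.05)(0.65) − (-0.20)(-0.15)] = 0.0625
  C_13 = (-0.05)(-0.20) − (0.60)(-0.15) = 0.1000
  C_21 = −[(0.00)(0.65) − (-0.30)(-0.20)] = 0.0600
  C_22 = (0.60)(0.65) − (-0.30)(-0.15) = 0.3450
  C_23 = −[(0.60)(-0.20) − (0.00)(-0.15)] = 0.1200
  C_31 = (0.00)(-0.20) − (-0.30)(0.60) = 0.1800
  C_32 = −[(0.60)(-0.20) − (-0.30)(-0.05)] = 0.1350
  C_33 = (0.60)(0.60) − (0.00)(-0.05) = 0.3600
det(I−A) = Σ_j (I−A)_1j·C_1j = (0.60)(0.3500) + (0.00)(0.0625) + (-0.30)(0.1000) = 0.1800
adj(I−A) = Cᵀ =
  [ 0.3500   0.0600   0.1800]
  [ 0.0625   0.3450   0.1350]
  [ 0.1000   0.1200   0.3600]
(I − A)⁻¹ = adj(I−A) / det(I−A) ≈
  [   1.9444     0.3333     1.0000]
  [   0.3472     1.9167     0.7500]
  [   0.5556     0.6667     2.0000]
The output multiplier for sector j is the column-j sum of the Leontief inverse (I − A)⁻¹ = adj(I−A) / det(I−A).
Column 1 of adj(I−A): (0.3500, 0.0625, 0.1000); det(I−A) = 0.1800.
m_1 = (0.3500 + 0.0625 + 0.1000) / 0.1800 = 0.5125 / 0.1800 ≈ 2.847.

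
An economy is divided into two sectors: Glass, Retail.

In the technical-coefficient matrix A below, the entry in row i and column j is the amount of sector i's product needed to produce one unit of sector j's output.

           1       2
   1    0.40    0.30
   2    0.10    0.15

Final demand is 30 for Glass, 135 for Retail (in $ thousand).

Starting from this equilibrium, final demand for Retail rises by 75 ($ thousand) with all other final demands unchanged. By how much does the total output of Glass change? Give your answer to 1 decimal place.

I − A =
  [   0.60    -0.30]
  [  -0.10     0.85]
det(I−A) = (0.60)(0.85) − (-0.30)(-0.10) = 0.4800
adj(I−A) = [[0.85, 0.30], [0.10, 0.60]]
(I − A)⁻¹ = adj(I−A) / det(I−A) ≈
  [   1.7708     0.6250]
  [   0.2083     1.2500]
Δx = (I − A)⁻¹ Δd with Δd having +75 in the Retail component and 0 elsewhere.
So Δx_1 = L_12 · (+75), where L_12 = adj(I−A)_12 / det(I−A) = 0.30 / 0.4800.
Δx_1 = 0.30 × (+75) / 0.4800 = 22.50 / 0.4800 ≈ 46.9.

Δx_1 = 46.9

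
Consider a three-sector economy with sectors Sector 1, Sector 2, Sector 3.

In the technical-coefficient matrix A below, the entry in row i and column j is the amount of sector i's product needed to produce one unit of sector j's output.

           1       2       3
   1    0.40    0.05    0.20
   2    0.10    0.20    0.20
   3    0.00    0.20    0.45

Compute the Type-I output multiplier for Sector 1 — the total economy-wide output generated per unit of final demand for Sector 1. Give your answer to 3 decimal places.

I − A =
  [   0.60    -0.05    -0.20]
  [  -0.10     0.80    -0.20]
  [   0.00    -0.20     0.55]
Cofactors of I−A, C_ij = (−1)^(i+j)·(minor ij) (rows/columns in the sector order above):
  C_11 = (0.80)(0.55) − (-0.20)(-0.20) = 0.4000
  C_12 = −[(-0.10)(0.55) − (-0.20)(0.00)] = 0.0550
  C_13 = (-0.10)(-0.20) − (0.80)(0.00) = 0.0200
  C_21 = −[(-0.05)(0.55) − (-0.20)(-0.20)] = 0.0675
  C_22 = (0.60)(0.55) − (-0.20)(0.00) = 0.3300
  C_23 = −[(0.60)(-0.20) − (-0.05)(0.00)] = 0.1200
  C_31 = (-0.05)(-0.20) − (-0.20)(0.80) = 0.1700
  C_32 = −[(0.60)(-0.20) − (-0.20)(-0.10)] = 0.1400
  C_33 = (0.60)(0.80) − (-0.05)(-0.10) = 0.4750
det(I−A) = Σ_j (I−A)_1j·C_1j = (0.60)(0.4000) + (-0.05)(0.0550) + (-0.20)(0.0200) = 0.23325
adj(I−A) = Cᵀ =
  [ 0.4000   0.0675   0.1700]
  [ 0.0550   0.3300   0.1400]
  [ 0.0200   0.1200   0.4750]
(I − A)⁻¹ = adj(I−A) / det(I−A) ≈
  [   1.7149     0.2894     0.7288]
  [   0.2358     1.4148     0.6002]
  [   0.0857     0.5145     2.0364]
The output multiplier for sector j is the column-j sum of the Leontief inverse (I − A)⁻¹ = adj(I−A) / det(I−A).
Column 1 of adj(I−A): (0.4000, 0.0550, 0.0200); det(I−A) = 0.23325.
m_1 = (0.4000 + 0.0550 + 0.0200) / 0.23325 = 0.475 / 0.23325 ≈ 2.036.

m_1 = 2.036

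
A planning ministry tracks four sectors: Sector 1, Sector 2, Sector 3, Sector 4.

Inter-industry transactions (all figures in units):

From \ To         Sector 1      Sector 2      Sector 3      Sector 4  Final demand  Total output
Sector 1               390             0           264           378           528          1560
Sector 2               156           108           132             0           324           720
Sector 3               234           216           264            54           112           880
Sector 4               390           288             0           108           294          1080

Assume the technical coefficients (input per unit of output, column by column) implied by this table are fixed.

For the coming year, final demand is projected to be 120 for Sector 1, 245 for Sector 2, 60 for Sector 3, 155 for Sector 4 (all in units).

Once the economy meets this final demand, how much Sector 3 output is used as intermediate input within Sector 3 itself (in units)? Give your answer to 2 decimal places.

z_33 = 129.73

Technical coefficients a_ij = z_ij / X_j:
  a_11 = 390/1560 = 0.25, a_21 = 156/1560 = 0.10, a_31 = 234/1560 = 0.15, a_41 = 390/1560 = 0.25
  a_12 = 0/720 = 0.00, a_22 = 108/720 = 0.15, a_32 = 216/720 = 0.30, a_42 = 288/720 = 0.40
  a_13 = 264/880 = 0.30, a_23 = 132/880 = 0.15, a_33 = 264/880 = 0.30, a_43 = 0/880 = 0.00
  a_14 = 378/1080 = 0.35, a_24 = 0/1080 = 0.00, a_34 = 54/1080 = 0.05, a_44 = 108/1080 = 0.10
I − A =
  [   0.75     0.00    -0.30    -0.35]
  [  -0.10     0.85    -0.15     0.00]
  [  -0.15    -0.30     0.70    -0.05]
  [  -0.25    -0.40     0.00     0.90]
Compute the cofactors C_ij = (−1)^(i+j)·(3×3 minor ij) of I−A; the adjugate is their transpose:
adj(I−A) = Cᵀ =
  [ 0.492000   0.185000   0.250500   0.205250]
  [ 0.085125   0.367000   0.115125   0.039500]
  [ 0.154375   0.212250   0.485375   0.087000]
  [ 0.174500   0.214500   0.120750   0.365250]
det(I−A) = Σ_j (I−A)_1j·C_1j = (0.75)(0.492000) + (0.00)(0.085125) + (-0.30)(0.154375) + (-0.35)(0.174500) = 0.2616125
(I − A)⁻¹ = adj(I−A) / det(I−A) ≈
  [   1.8806     0.7072     0.9575     0.7846]
  [   0.3254     1.4028     0.4401     0.1510]
  [   0.5901     0.8113     1.8553     0.3326]
  [   0.6670     0.8199     0.4616     1.3961]
First solve x = (I − A)⁻¹ d = adj(I−A)·d / det(I−A); in particular x_3 = (0.154375·120 + 0.212250·245 + 0.485375·60 + 0.087000·155) / 0.2616125 = 113.13375 / 0.2616125 ≈ 432.4478.
Intermediate flow from 3 to 3: z_33 = a_33 · x_3 = 0.30 × 113.13375 / 0.2616125 = 33.940125 / 0.2616125 ≈ 129.73.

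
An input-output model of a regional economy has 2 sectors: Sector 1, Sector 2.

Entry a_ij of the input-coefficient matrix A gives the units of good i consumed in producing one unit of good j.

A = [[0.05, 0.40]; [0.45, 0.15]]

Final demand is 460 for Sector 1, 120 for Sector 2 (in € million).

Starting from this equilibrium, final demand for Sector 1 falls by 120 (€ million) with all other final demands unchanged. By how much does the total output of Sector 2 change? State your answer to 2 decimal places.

I − A =
  [   0.95    -0.40]
  [  -0.45     0.85]
det(I−A) = (0.95)(0.85) − (-0.40)(-0.45) = 0.6275
adj(I−A) = [[0.85, 0.40], [0.45, 0.95]]
(I − A)⁻¹ = adj(I−A) / det(I−A) ≈
  [   1.3546     0.6375]
  [   0.7171     1.5139]
Δx = (I − A)⁻¹ Δd with Δd having -120 in the Sector 1 component and 0 elsewhere.
So Δx_2 = L_21 · (-120), where L_21 = adj(I−A)_21 / det(I−A) = 0.45 / 0.6275.
Δx_2 = 0.45 × (-120) / 0.6275 = -54.00 / 0.6275 ≈ -86.06.

Δx_2 = -86.06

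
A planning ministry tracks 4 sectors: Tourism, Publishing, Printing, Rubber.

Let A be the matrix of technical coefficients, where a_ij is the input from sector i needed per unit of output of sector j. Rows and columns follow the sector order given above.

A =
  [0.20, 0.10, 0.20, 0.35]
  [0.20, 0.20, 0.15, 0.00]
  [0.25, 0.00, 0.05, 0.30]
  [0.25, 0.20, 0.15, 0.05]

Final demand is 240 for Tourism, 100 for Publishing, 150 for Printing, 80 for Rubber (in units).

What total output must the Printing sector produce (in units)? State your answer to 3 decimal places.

x_3 = 450.769

I − A =
  [   0.80    -0.10    -0.20    -0.35]
  [  -0.20     0.80    -0.15     0.00]
  [  -0.25     0.00     0.95    -0.30]
  [  -0.25    -0.20    -0.15     0.95]
Compute the cofactors C_ij = (−1)^(i+j)·(3×3 minor ij) of I−A; the adjugate is their transpose:
adj(I−A) = Cᵀ =
  [ 0.677000   0.164250   0.218750   0.318500]
  [ 0.218375   0.527250   0.149375   0.127625]
  [ 0.262000   0.096750   0.505000   0.256000]
  [ 0.265500   0.169500   0.168750   0.545250]
det(I−A) = Σ_j (I−A)_1j·C_1j = (0.80)(0.677000) + (-0.10)(0.218375) + (-0.20)(0.262000) + (-0.35)(0.265500) = 0.3744375
(I − A)⁻¹ = adj(I−A) / det(I−A) ≈
  [   1.8080     0.4387     0.5842     0.8506]
  [   0.5832     1.4081     0.3989     0.3408]
  [   0.6997     0.2584     1.3487     0.6837]
  [   0.7091     0.4527     0.4507     1.4562]
x = (I − A)⁻¹ d = adj(I−A)·d / det(I−A), with det(I−A) = 0.3744375:
  x_1 = (0.677000·240 + 0.164250·100 + 0.218750·150 + 0.318500·80) / 0.3744375 = 237.1975 / 0.3744375 ≈ 633.477
  x_2 = (0.218375·240 + 0.527250·100 + 0.149375·150 + 0.127625·80) / 0.3744375 = 137.75125 / 0.3744375 ≈ 367.888
  x_3 = (0.262000·240 + 0.096750·100 + 0.505000·150 + 0.256000·80) / 0.3744375 = 168.785 / 0.3744375 ≈ 450.769
  x_4 = (0.265500·240 + 0.169500·100 + 0.168750·150 + 0.545250·80) / 0.3744375 = 149.6025 / 0.3744375 ≈ 399.539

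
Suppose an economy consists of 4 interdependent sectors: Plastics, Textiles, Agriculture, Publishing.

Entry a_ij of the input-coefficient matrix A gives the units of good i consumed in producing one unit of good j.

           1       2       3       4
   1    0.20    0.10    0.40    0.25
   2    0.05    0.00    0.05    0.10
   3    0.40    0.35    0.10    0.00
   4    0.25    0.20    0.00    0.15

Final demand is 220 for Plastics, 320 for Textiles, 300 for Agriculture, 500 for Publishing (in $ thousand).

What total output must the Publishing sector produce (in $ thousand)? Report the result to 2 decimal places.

I − A =
  [   0.80    -0.10    -0.40    -0.25]
  [  -0.05     1.00    -0.05    -0.10]
  [  -0.40    -0.35     0.90     0.00]
  [  -0.25    -0.20     0.00     0.85]
Compute the cofactors C_ij = (−1)^(i+j)·(3×3 minor ij) of I−A; the adjugate is their transpose:
adj(I−A) = Cᵀ =
  [ 0.732125   0.240500   0.338750   0.243625]
  [ 0.077750   0.419750   0.057875   0.072250]
  [ 0.355625   0.270125   0.592250   0.136375]
  [ 0.233625   0.169500   0.113250   0.532500]
det(I−A) = Σ_j (I−A)_1j·C_1j = (0.80)(0.732125) + (-0.10)(0.077750) + (-0.40)(0.355625) + (-0.25)(0.233625) = 0.37726875
(I − A)⁻¹ = adj(I−A) / det(I−A) ≈
  [   1.9406     0.6375     0.8979     0.6458]
  [   0.2061     1.1126     0.1534     0.1915]
  [   0.9426     0.7160     1.5698     0.3615]
  [   0.6193     0.4493     0.3002     1.4115]
x = (I − A)⁻¹ d = adj(I−A)·d / det(I−A), with det(I−A) = 0.37726875:
  x_1 = (0.732125·220 + 0.240500·320 + 0.338750·300 + 0.243625·500) / 0.37726875 = 461.465 / 0.37726875 ≈ 1223.17
  x_2 = (0.077750·220 + 0.419750·320 + 0.057875·300 + 0.072250·500) / 0.37726875 = 204.9125 / 0.37726875 ≈ 543.15
  x_3 = (0.355625·220 + 0.270125·320 + 0.592250·300 + 0.136375·500) / 0.37726875 = 410.54 / 0.37726875 ≈ 1088.19
  x_4 = (0.233625·220 + 0.169500·320 + 0.113250·300 + 0.532500·500) / 0.37726875 = 405.8625 / 0.37726875 ≈ 1075.79

x_4 = 1075.79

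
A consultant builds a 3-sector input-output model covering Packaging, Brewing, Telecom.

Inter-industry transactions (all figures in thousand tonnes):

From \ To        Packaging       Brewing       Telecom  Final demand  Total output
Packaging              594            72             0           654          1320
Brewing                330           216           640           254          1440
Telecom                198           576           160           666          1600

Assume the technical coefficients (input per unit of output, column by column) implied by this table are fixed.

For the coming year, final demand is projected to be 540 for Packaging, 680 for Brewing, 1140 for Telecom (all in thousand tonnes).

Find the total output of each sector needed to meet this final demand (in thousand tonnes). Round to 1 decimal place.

x_P = 1193.4, x_B = 2327.5, x_T = 2500.0

Technical coefficients a_ij = z_ij / X_j:
  a_PP = 594/1320 = 0.45, a_BP = 330/1320 = 0.25, a_TP = 198/1320 = 0.15
  a_PB = 72/1440 = 0.05, a_BB = 216/1440 = 0.15, a_TB = 576/1440 = 0.40
  a_PT = 0/1600 = 0.00, a_BT = 640/1600 = 0.40, a_TT = 160/1600 = 0.10
I − A =
  [   0.55    -0.05     0.00]
  [  -0.25     0.85    -0.40]
  [  -0.15    -0.40     0.90]
Cofactors of I−A, C_ij = (−1)^(i+j)·(minor ij) (rows/columns in the sector order above):
  C_11 = (0.85)(0.90) − (-0.40)(-0.40) = 0.6050
  C_12 = −[(-0.25)(0.90) − (-0.40)(-0.15)] = 0.2850
  C_13 = (-0.25)(-0.40) − (0.85)(-0.15) = 0.2275
  C_21 = −[(-0.05)(0.90) − (0.00)(-0.40)] = 0.0450
  C_22 = (0.55)(0.90) − (0.00)(-0.15) = 0.4950
  C_23 = −[(0.55)(-0.40) − (-0.05)(-0.15)] = 0.2275
  C_31 = (-0.05)(-0.40) − (0.00)(0.85) = 0.0200
  C_32 = −[(0.55)(-0.40) − (0.00)(-0.25)] = 0.2200
  C_33 = (0.55)(0.85) − (-0.05)(-0.25) = 0.4550
det(I−A) = Σ_j (I−A)_1j·C_1j = (0.55)(0.6050) + (-0.05)(0.2850) + (0.00)(0.2275) = 0.3185
adj(I−A) = Cᵀ =
  [ 0.6050   0.0450   0.0200]
  [ 0.2850   0.4950   0.2200]
  [ 0.2275   0.2275   0.4550]
(I − A)⁻¹ = adj(I−A) / det(I−A) ≈
  [   1.8995     0.1413     0.0628]
  [   0.8948     1.5542     0.6907]
  [   0.7143     0.7143     1.4286]
x = (I − A)⁻¹ d = adj(I−A)·d / det(I−A), with det(I−A) = 0.3185:
  x_P = (0.6050·540 + 0.0450·680 + 0.0200·1140) / 0.3185 = 380.10 / 0.3185 ≈ 1193.4
  x_B = (0.2850·540 + 0.4950·680 + 0.2200·1140) / 0.3185 = 741.30 / 0.3185 ≈ 2327.5
  x_T = (0.2275·540 + 0.2275·680 + 0.4550·1140) / 0.3185 = 796.25 / 0.3185 = 2500.0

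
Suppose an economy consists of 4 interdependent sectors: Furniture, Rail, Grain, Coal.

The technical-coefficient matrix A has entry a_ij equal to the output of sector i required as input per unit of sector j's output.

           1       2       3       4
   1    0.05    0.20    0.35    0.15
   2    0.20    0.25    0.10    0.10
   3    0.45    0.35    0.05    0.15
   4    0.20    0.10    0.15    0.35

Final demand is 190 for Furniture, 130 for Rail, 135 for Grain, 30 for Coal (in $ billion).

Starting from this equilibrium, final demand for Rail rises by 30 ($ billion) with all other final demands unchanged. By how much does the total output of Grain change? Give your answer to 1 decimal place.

Δx_3 = 40.4

I − A =
  [   0.95    -0.20    -0.35    -0.15]
  [  -0.20     0.75    -0.10    -0.10]
  [  -0.45    -0.35     0.95    -0.15]
  [  -0.20    -0.10    -0.15     0.65]
Compute the cofactors C_ij = (−1)^(i+j)·(3×3 minor ij) of I−A; the adjugate is their transpose:
adj(I−A) = Cᵀ =
  [ 0.407250   0.226000   0.201500   0.175250]
  [ 0.177000   0.413750   0.130000   0.134500]
  [ 0.292875   0.291125   0.398125   0.204250]
  [ 0.220125   0.200375   0.173875   0.454000]
det(I−A) = Σ_j (I−A)_1j·C_1j = (0.95)(0.407250) + (-0.20)(0.177000) + (-0.35)(0.292875) + (-0.15)(0.220125) = 0.2159625
(I − A)⁻¹ = adj(I−A) / det(I−A) ≈
  [   1.8857     1.0465     0.9330     0.8115]
  [   0.8196     1.9158     0.6020     0.6228]
  [   1.3561     1.3480     1.8435     0.9458]
  [   1.0193     0.9278     0.8051     2.1022]
Δx = (I − A)⁻¹ Δd with Δd having +30 in the Rail component and 0 elsewhere.
So Δx_3 = L_32 · (+30), where L_32 = adj(I−A)_32 / det(I−A) = 0.291125 / 0.2159625.
Δx_3 = 0.291125 × (+30) / 0.2159625 = 8.73375 / 0.2159625 ≈ 40.4.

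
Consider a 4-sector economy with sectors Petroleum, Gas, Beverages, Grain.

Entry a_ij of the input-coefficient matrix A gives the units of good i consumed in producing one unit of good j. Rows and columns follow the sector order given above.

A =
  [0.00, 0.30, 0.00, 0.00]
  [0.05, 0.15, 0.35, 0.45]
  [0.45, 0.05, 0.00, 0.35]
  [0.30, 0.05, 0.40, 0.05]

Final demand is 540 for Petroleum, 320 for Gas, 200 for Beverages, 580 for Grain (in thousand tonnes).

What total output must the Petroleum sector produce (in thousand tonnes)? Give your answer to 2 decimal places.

x_1 = 1098.19

I − A =
  [   1.00    -0.30     0.00     0.00]
  [  -0.05     0.85    -0.35    -0.45]
  [  -0.45    -0.05     1.00    -0.35]
  [  -0.30    -0.05    -0.40     0.95]
Compute the cofactors C_ij = (−1)^(i+j)·(3×3 minor ij) of I−A; the adjugate is their transpose:
adj(I−A) = Cᵀ =
  [ 0.634250   0.243000   0.153750   0.171750]
  [ 0.442875   0.810000   0.512500   0.572500]
  [ 0.452500   0.224750   0.730250   0.375500]
  [ 0.414125   0.214000   0.383000   0.770250]
det(I−A) = Σ_j (I−A)_1j·C_1j = (1.00)(0.634250) + (-0.30)(0.442875) + (0.00)(0.452500) + (0.00)(0.414125) = 0.5013875
(I − A)⁻¹ = adj(I−A) / det(I−A) ≈
  [   1.2650     0.4847     0.3066     0.3425]
  [   0.8833     1.6155     1.0222     1.1418]
  [   0.9025     0.4483     1.4565     0.7489]
  [   0.8260     0.4268     0.7639     1.5362]
x = (I − A)⁻¹ d = adj(I−A)·d / det(I−A), with det(I−A) = 0.5013875:
  x_1 = (0.634250·540 + 0.243000·320 + 0.153750·200 + 0.171750·580) / 0.5013875 = 550.62 / 0.5013875 ≈ 1098.19
  x_2 = (0.442875·540 + 0.810000·320 + 0.512500·200 + 0.572500·580) / 0.5013875 = 932.9025 / 0.5013875 ≈ 1860.64
  x_3 = (0.452500·540 + 0.224750·320 + 0.730250·200 + 0.375500·580) / 0.5013875 = 680.11 / 0.5013875 ≈ 1356.46
  x_4 = (0.414125·540 + 0.214000·320 + 0.383000·200 + 0.770250·580) / 0.5013875 = 815.4525 / 0.5013875 ≈ 1626.39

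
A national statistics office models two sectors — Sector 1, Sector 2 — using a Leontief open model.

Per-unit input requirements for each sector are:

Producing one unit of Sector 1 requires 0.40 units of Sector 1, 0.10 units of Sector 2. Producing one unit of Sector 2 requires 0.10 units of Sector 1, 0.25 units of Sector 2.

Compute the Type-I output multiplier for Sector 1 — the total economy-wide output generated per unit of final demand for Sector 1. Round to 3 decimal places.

m_1 = 1.932

I − A =
  [   0.60    -0.10]
  [  -0.10     0.75]
det(I−A) = (0.60)(0.75) − (-0.10)(-0.10) = 0.4400
adj(I−A) = [[0.75, 0.10], [0.10, 0.60]]
(I − A)⁻¹ = adj(I−A) / det(I−A) ≈
  [   1.7045     0.2273]
  [   0.2273     1.3636]
The output multiplier for sector j is the column-j sum of the Leontief inverse (I − A)⁻¹ = adj(I−A) / det(I−A).
Column 1 of adj(I−A): (0.75, 0.10); det(I−A) = 0.4400.
m_1 = (0.75 + 0.10) / 0.4400 = 0.85 / 0.4400 ≈ 1.932.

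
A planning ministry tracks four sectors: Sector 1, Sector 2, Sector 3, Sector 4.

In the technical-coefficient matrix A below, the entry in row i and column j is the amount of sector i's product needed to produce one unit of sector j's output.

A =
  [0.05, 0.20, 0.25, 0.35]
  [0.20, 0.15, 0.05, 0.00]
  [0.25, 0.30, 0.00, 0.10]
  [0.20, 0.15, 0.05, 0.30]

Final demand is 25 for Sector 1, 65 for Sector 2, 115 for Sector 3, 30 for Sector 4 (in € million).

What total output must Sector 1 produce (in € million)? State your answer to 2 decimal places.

I − A =
  [   0.95    -0.20    -0.25    -0.35]
  [  -0.20     0.85    -0.05     0.00]
  [  -0.25    -0.30     1.00    -0.10]
  [  -0.20    -0.15    -0.05     0.70]
Compute the cofactors C_ij = (−1)^(i+j)·(3×3 minor ij) of I−A; the adjugate is their transpose:
adj(I−A) = Cᵀ =
  [ 0.579500   0.253000   0.173250   0.314500]
  [ 0.148750   0.537125   0.068250   0.084125]
  [ 0.210750   0.244875   0.467250   0.172125]
  [ 0.212500   0.204875   0.097500   0.682625]
det(I−A) = Σ_j (I−A)_1j·C_1j = (0.95)(0.579500) + (-0.20)(0.148750) + (-0.25)(0.210750) + (-0.35)(0.212500) = 0.3937125
(I − A)⁻¹ = adj(I−A) / det(I−A) ≈
  [   1.4719     0.6426     0.4400     0.7988]
  [   0.3778     1.3643     0.1733     0.2137]
  [   0.5353     0.6220     1.1868     0.4372]
  [   0.5397     0.5204     0.2476     1.7338]
x = (I − A)⁻¹ d = adj(I−A)·d / det(I−A), with det(I−A) = 0.3937125:
  x_1 = (0.579500·25 + 0.253000·65 + 0.173250·115 + 0.314500·30) / 0.3937125 = 60.29125 / 0.3937125 ≈ 153.14
  x_2 = (0.148750·25 + 0.537125·65 + 0.068250·115 + 0.084125·30) / 0.3937125 = 49.004375 / 0.3937125 ≈ 124.47
  x_3 = (0.210750·25 + 0.244875·65 + 0.467250·115 + 0.172125·30) / 0.3937125 = 80.083125 / 0.3937125 ≈ 203.41
  x_4 = (0.212500·25 + 0.204875·65 + 0.097500·115 + 0.682625·30) / 0.3937125 = 50.320625 / 0.3937125 ≈ 127.81

x_1 = 153.14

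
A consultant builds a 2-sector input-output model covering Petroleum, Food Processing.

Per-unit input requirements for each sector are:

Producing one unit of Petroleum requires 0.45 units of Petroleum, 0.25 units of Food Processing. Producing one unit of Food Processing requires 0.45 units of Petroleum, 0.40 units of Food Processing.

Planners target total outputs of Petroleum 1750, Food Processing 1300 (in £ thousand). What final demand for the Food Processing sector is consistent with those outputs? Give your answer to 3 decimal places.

I − A =
  [   0.55    -0.45]
  [  -0.25     0.60]
d = (I − A) x:
  d_1 = (+0.55)·1750 + (-0.45)·1300 = 377.500
  d_2 = (-0.25)·1750 + (+0.60)·1300 = 342.500

d_2 = 342.500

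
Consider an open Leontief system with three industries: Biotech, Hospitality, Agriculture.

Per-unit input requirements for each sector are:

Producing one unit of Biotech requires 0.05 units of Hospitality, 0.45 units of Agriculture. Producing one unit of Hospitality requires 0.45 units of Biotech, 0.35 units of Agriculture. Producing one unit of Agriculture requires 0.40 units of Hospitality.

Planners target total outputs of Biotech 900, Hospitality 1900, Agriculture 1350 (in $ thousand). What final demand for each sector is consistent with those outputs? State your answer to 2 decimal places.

d_1 = 45.00, d_2 = 1315.00, d_3 = 280.00

I − A =
  [   1.00    -0.45     0.00]
  [  -0.05     1.00    -0.40]
  [  -0.45    -0.35     1.00]
d = (I − A) x:
  d_1 = (+1.00)·900 + (-0.45)·1900 + (+0.00)·1350 = 45.00
  d_2 = (-0.05)·900 + (+1.00)·1900 + (-0.40)·1350 = 1315.00
  d_3 = (-0.45)·900 + (-0.35)·1900 + (+1.00)·1350 = 280.00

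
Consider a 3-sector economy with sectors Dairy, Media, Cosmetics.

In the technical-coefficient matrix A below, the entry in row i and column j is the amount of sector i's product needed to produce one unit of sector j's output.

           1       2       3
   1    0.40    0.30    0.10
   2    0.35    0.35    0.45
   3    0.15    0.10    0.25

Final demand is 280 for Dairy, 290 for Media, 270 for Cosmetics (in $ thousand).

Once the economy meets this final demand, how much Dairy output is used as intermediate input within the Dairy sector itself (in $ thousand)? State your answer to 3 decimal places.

I − A =
  [   0.60    -0.30    -0.10]
  [  -0.35     0.65    -0.45]
  [  -0.15    -0.10     0.75]
Cofactors of I−A, C_ij = (−1)^(i+j)·(minor ij) (rows/columns in the sector order above):
  C_11 = (0.65)(0.75) − (-0.45)(-0.10) = 0.4425
  C_12 = −[(-0.35)(0.75) − (-0.45)(-0.15)] = 0.3300
  C_13 = (-0.35)(-0.10) − (0.65)(-0.15) = 0.1325
  C_21 = −[(-0.30)(0.75) − (-0.10)(-0.10)] = 0.2350
  C_22 = (0.60)(0.75) − (-0.10)(-0.15) = 0.4350
  C_23 = −[(0.60)(-0.10) − (-0.30)(-0.15)] = 0.1050
  C_31 = (-0.30)(-0.45) − (-0.10)(0.65) = 0.2000
  C_32 = −[(0.60)(-0.45) − (-0.10)(-0.35)] = 0.3050
  C_33 = (0.60)(0.65) − (-0.30)(-0.35) = 0.2850
det(I−A) = Σ_j (I−A)_1j·C_1j = (0.60)(0.4425) + (-0.30)(0.3300) + (-0.10)(0.1325) = 0.15325
adj(I−A) = Cᵀ =
  [ 0.4425   0.2350   0.2000]
  [ 0.3300   0.4350   0.3050]
  [ 0.1325   0.1050   0.2850]
(I − A)⁻¹ = adj(I−A) / det(I−A) ≈
  [   2.8874     1.5334     1.3051]
  [   2.1533     2.8385     1.9902]
  [   0.8646     0.6852     1.8597]
First solve x = (I − A)⁻¹ d = adj(I−A)·d / det(I−A); in particular x_1 = (0.4425·280 + 0.2350·290 + 0.2000·270) / 0.15325 = 246.05 / 0.15325 ≈ 1605.54649.
Intermediate flow from 1 to 1: z_11 = a_11 · x_1 = 0.40 × 246.05 / 0.15325 = 98.42 / 0.15325 ≈ 642.219.

z_11 = 642.219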